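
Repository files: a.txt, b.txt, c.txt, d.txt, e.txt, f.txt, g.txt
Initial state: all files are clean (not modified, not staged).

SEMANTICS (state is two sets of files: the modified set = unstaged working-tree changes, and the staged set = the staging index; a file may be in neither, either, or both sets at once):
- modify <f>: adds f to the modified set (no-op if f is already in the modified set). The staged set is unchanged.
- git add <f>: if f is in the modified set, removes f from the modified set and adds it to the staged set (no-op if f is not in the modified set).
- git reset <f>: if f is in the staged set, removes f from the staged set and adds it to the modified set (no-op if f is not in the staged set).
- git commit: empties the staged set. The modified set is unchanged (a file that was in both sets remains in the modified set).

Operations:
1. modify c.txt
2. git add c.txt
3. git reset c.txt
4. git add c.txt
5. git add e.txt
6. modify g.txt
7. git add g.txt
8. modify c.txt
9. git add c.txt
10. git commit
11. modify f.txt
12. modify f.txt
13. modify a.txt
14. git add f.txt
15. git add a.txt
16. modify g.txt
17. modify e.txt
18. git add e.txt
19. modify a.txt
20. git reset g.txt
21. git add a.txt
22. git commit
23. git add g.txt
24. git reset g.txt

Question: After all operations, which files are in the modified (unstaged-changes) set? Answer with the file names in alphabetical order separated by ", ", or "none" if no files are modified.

Answer: g.txt

Derivation:
After op 1 (modify c.txt): modified={c.txt} staged={none}
After op 2 (git add c.txt): modified={none} staged={c.txt}
After op 3 (git reset c.txt): modified={c.txt} staged={none}
After op 4 (git add c.txt): modified={none} staged={c.txt}
After op 5 (git add e.txt): modified={none} staged={c.txt}
After op 6 (modify g.txt): modified={g.txt} staged={c.txt}
After op 7 (git add g.txt): modified={none} staged={c.txt, g.txt}
After op 8 (modify c.txt): modified={c.txt} staged={c.txt, g.txt}
After op 9 (git add c.txt): modified={none} staged={c.txt, g.txt}
After op 10 (git commit): modified={none} staged={none}
After op 11 (modify f.txt): modified={f.txt} staged={none}
After op 12 (modify f.txt): modified={f.txt} staged={none}
After op 13 (modify a.txt): modified={a.txt, f.txt} staged={none}
After op 14 (git add f.txt): modified={a.txt} staged={f.txt}
After op 15 (git add a.txt): modified={none} staged={a.txt, f.txt}
After op 16 (modify g.txt): modified={g.txt} staged={a.txt, f.txt}
After op 17 (modify e.txt): modified={e.txt, g.txt} staged={a.txt, f.txt}
After op 18 (git add e.txt): modified={g.txt} staged={a.txt, e.txt, f.txt}
After op 19 (modify a.txt): modified={a.txt, g.txt} staged={a.txt, e.txt, f.txt}
After op 20 (git reset g.txt): modified={a.txt, g.txt} staged={a.txt, e.txt, f.txt}
After op 21 (git add a.txt): modified={g.txt} staged={a.txt, e.txt, f.txt}
After op 22 (git commit): modified={g.txt} staged={none}
After op 23 (git add g.txt): modified={none} staged={g.txt}
After op 24 (git reset g.txt): modified={g.txt} staged={none}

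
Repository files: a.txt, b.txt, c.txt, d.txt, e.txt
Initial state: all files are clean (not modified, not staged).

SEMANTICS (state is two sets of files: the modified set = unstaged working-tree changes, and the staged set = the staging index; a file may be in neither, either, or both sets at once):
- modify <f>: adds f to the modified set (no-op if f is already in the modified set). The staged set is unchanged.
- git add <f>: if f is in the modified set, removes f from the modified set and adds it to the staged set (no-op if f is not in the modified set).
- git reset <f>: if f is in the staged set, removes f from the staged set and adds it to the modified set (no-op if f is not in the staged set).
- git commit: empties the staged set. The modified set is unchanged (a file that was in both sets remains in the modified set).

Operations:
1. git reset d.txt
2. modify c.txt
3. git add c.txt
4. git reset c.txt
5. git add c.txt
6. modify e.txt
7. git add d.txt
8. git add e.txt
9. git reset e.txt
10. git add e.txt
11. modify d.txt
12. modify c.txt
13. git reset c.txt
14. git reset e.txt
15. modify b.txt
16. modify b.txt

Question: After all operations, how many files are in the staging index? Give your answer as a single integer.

Answer: 0

Derivation:
After op 1 (git reset d.txt): modified={none} staged={none}
After op 2 (modify c.txt): modified={c.txt} staged={none}
After op 3 (git add c.txt): modified={none} staged={c.txt}
After op 4 (git reset c.txt): modified={c.txt} staged={none}
After op 5 (git add c.txt): modified={none} staged={c.txt}
After op 6 (modify e.txt): modified={e.txt} staged={c.txt}
After op 7 (git add d.txt): modified={e.txt} staged={c.txt}
After op 8 (git add e.txt): modified={none} staged={c.txt, e.txt}
After op 9 (git reset e.txt): modified={e.txt} staged={c.txt}
After op 10 (git add e.txt): modified={none} staged={c.txt, e.txt}
After op 11 (modify d.txt): modified={d.txt} staged={c.txt, e.txt}
After op 12 (modify c.txt): modified={c.txt, d.txt} staged={c.txt, e.txt}
After op 13 (git reset c.txt): modified={c.txt, d.txt} staged={e.txt}
After op 14 (git reset e.txt): modified={c.txt, d.txt, e.txt} staged={none}
After op 15 (modify b.txt): modified={b.txt, c.txt, d.txt, e.txt} staged={none}
After op 16 (modify b.txt): modified={b.txt, c.txt, d.txt, e.txt} staged={none}
Final staged set: {none} -> count=0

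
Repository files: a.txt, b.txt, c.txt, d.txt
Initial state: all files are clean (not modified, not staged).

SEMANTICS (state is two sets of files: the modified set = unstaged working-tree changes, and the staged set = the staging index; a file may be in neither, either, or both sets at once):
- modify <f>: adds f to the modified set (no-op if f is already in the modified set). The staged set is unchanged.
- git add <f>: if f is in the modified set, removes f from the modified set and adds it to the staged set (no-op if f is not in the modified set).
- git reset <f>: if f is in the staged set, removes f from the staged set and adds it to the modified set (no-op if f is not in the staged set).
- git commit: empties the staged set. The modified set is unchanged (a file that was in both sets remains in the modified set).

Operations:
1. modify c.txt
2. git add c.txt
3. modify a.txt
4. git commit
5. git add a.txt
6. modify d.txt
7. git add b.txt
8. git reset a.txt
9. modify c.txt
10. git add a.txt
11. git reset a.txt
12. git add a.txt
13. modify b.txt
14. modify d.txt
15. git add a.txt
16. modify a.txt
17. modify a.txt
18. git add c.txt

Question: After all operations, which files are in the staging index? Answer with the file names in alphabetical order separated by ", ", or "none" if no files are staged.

Answer: a.txt, c.txt

Derivation:
After op 1 (modify c.txt): modified={c.txt} staged={none}
After op 2 (git add c.txt): modified={none} staged={c.txt}
After op 3 (modify a.txt): modified={a.txt} staged={c.txt}
After op 4 (git commit): modified={a.txt} staged={none}
After op 5 (git add a.txt): modified={none} staged={a.txt}
After op 6 (modify d.txt): modified={d.txt} staged={a.txt}
After op 7 (git add b.txt): modified={d.txt} staged={a.txt}
After op 8 (git reset a.txt): modified={a.txt, d.txt} staged={none}
After op 9 (modify c.txt): modified={a.txt, c.txt, d.txt} staged={none}
After op 10 (git add a.txt): modified={c.txt, d.txt} staged={a.txt}
After op 11 (git reset a.txt): modified={a.txt, c.txt, d.txt} staged={none}
After op 12 (git add a.txt): modified={c.txt, d.txt} staged={a.txt}
After op 13 (modify b.txt): modified={b.txt, c.txt, d.txt} staged={a.txt}
After op 14 (modify d.txt): modified={b.txt, c.txt, d.txt} staged={a.txt}
After op 15 (git add a.txt): modified={b.txt, c.txt, d.txt} staged={a.txt}
After op 16 (modify a.txt): modified={a.txt, b.txt, c.txt, d.txt} staged={a.txt}
After op 17 (modify a.txt): modified={a.txt, b.txt, c.txt, d.txt} staged={a.txt}
After op 18 (git add c.txt): modified={a.txt, b.txt, d.txt} staged={a.txt, c.txt}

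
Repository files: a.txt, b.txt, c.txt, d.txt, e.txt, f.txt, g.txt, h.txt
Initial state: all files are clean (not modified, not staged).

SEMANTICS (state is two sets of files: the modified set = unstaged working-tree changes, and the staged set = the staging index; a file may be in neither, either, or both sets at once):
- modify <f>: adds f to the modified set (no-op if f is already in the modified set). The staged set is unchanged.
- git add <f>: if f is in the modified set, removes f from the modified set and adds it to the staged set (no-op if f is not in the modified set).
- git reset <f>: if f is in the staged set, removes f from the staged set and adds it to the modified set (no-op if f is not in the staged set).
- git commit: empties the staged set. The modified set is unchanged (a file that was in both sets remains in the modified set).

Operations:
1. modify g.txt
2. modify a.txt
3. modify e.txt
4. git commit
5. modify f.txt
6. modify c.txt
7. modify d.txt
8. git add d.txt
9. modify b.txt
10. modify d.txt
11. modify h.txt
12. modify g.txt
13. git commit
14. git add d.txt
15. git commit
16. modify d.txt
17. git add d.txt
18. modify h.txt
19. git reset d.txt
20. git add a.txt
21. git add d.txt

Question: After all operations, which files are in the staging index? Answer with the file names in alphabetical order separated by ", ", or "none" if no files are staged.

After op 1 (modify g.txt): modified={g.txt} staged={none}
After op 2 (modify a.txt): modified={a.txt, g.txt} staged={none}
After op 3 (modify e.txt): modified={a.txt, e.txt, g.txt} staged={none}
After op 4 (git commit): modified={a.txt, e.txt, g.txt} staged={none}
After op 5 (modify f.txt): modified={a.txt, e.txt, f.txt, g.txt} staged={none}
After op 6 (modify c.txt): modified={a.txt, c.txt, e.txt, f.txt, g.txt} staged={none}
After op 7 (modify d.txt): modified={a.txt, c.txt, d.txt, e.txt, f.txt, g.txt} staged={none}
After op 8 (git add d.txt): modified={a.txt, c.txt, e.txt, f.txt, g.txt} staged={d.txt}
After op 9 (modify b.txt): modified={a.txt, b.txt, c.txt, e.txt, f.txt, g.txt} staged={d.txt}
After op 10 (modify d.txt): modified={a.txt, b.txt, c.txt, d.txt, e.txt, f.txt, g.txt} staged={d.txt}
After op 11 (modify h.txt): modified={a.txt, b.txt, c.txt, d.txt, e.txt, f.txt, g.txt, h.txt} staged={d.txt}
After op 12 (modify g.txt): modified={a.txt, b.txt, c.txt, d.txt, e.txt, f.txt, g.txt, h.txt} staged={d.txt}
After op 13 (git commit): modified={a.txt, b.txt, c.txt, d.txt, e.txt, f.txt, g.txt, h.txt} staged={none}
After op 14 (git add d.txt): modified={a.txt, b.txt, c.txt, e.txt, f.txt, g.txt, h.txt} staged={d.txt}
After op 15 (git commit): modified={a.txt, b.txt, c.txt, e.txt, f.txt, g.txt, h.txt} staged={none}
After op 16 (modify d.txt): modified={a.txt, b.txt, c.txt, d.txt, e.txt, f.txt, g.txt, h.txt} staged={none}
After op 17 (git add d.txt): modified={a.txt, b.txt, c.txt, e.txt, f.txt, g.txt, h.txt} staged={d.txt}
After op 18 (modify h.txt): modified={a.txt, b.txt, c.txt, e.txt, f.txt, g.txt, h.txt} staged={d.txt}
After op 19 (git reset d.txt): modified={a.txt, b.txt, c.txt, d.txt, e.txt, f.txt, g.txt, h.txt} staged={none}
After op 20 (git add a.txt): modified={b.txt, c.txt, d.txt, e.txt, f.txt, g.txt, h.txt} staged={a.txt}
After op 21 (git add d.txt): modified={b.txt, c.txt, e.txt, f.txt, g.txt, h.txt} staged={a.txt, d.txt}

Answer: a.txt, d.txt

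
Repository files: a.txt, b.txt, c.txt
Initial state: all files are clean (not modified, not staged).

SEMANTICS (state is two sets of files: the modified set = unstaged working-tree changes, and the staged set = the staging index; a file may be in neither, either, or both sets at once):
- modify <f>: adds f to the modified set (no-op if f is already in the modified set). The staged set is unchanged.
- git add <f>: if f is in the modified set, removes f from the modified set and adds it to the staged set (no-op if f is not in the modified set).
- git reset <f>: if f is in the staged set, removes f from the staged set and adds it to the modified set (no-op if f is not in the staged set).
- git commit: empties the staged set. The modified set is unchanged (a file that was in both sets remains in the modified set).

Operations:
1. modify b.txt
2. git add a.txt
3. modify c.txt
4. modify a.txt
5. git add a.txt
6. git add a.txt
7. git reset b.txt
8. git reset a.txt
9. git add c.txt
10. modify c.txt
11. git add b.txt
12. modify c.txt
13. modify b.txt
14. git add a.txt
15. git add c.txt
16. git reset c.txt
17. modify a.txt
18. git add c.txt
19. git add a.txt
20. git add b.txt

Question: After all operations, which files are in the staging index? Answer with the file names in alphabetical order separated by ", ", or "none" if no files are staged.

After op 1 (modify b.txt): modified={b.txt} staged={none}
After op 2 (git add a.txt): modified={b.txt} staged={none}
After op 3 (modify c.txt): modified={b.txt, c.txt} staged={none}
After op 4 (modify a.txt): modified={a.txt, b.txt, c.txt} staged={none}
After op 5 (git add a.txt): modified={b.txt, c.txt} staged={a.txt}
After op 6 (git add a.txt): modified={b.txt, c.txt} staged={a.txt}
After op 7 (git reset b.txt): modified={b.txt, c.txt} staged={a.txt}
After op 8 (git reset a.txt): modified={a.txt, b.txt, c.txt} staged={none}
After op 9 (git add c.txt): modified={a.txt, b.txt} staged={c.txt}
After op 10 (modify c.txt): modified={a.txt, b.txt, c.txt} staged={c.txt}
After op 11 (git add b.txt): modified={a.txt, c.txt} staged={b.txt, c.txt}
After op 12 (modify c.txt): modified={a.txt, c.txt} staged={b.txt, c.txt}
After op 13 (modify b.txt): modified={a.txt, b.txt, c.txt} staged={b.txt, c.txt}
After op 14 (git add a.txt): modified={b.txt, c.txt} staged={a.txt, b.txt, c.txt}
After op 15 (git add c.txt): modified={b.txt} staged={a.txt, b.txt, c.txt}
After op 16 (git reset c.txt): modified={b.txt, c.txt} staged={a.txt, b.txt}
After op 17 (modify a.txt): modified={a.txt, b.txt, c.txt} staged={a.txt, b.txt}
After op 18 (git add c.txt): modified={a.txt, b.txt} staged={a.txt, b.txt, c.txt}
After op 19 (git add a.txt): modified={b.txt} staged={a.txt, b.txt, c.txt}
After op 20 (git add b.txt): modified={none} staged={a.txt, b.txt, c.txt}

Answer: a.txt, b.txt, c.txt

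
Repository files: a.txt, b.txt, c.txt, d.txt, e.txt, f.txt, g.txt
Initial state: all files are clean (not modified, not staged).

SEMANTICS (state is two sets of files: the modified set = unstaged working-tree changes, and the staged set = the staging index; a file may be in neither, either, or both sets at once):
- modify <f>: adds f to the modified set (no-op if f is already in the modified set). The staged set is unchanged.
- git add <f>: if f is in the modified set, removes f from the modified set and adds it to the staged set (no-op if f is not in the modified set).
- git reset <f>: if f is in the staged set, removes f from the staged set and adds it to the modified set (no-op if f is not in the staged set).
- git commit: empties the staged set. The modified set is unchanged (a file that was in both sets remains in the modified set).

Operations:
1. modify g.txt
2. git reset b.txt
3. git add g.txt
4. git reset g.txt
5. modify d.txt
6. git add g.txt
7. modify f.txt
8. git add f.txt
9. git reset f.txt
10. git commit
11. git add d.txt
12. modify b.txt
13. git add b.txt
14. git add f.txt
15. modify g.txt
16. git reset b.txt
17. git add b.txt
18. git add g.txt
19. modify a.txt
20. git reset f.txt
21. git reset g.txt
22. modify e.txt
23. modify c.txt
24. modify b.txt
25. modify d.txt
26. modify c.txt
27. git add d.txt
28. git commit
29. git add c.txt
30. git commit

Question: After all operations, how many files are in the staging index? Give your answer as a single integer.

After op 1 (modify g.txt): modified={g.txt} staged={none}
After op 2 (git reset b.txt): modified={g.txt} staged={none}
After op 3 (git add g.txt): modified={none} staged={g.txt}
After op 4 (git reset g.txt): modified={g.txt} staged={none}
After op 5 (modify d.txt): modified={d.txt, g.txt} staged={none}
After op 6 (git add g.txt): modified={d.txt} staged={g.txt}
After op 7 (modify f.txt): modified={d.txt, f.txt} staged={g.txt}
After op 8 (git add f.txt): modified={d.txt} staged={f.txt, g.txt}
After op 9 (git reset f.txt): modified={d.txt, f.txt} staged={g.txt}
After op 10 (git commit): modified={d.txt, f.txt} staged={none}
After op 11 (git add d.txt): modified={f.txt} staged={d.txt}
After op 12 (modify b.txt): modified={b.txt, f.txt} staged={d.txt}
After op 13 (git add b.txt): modified={f.txt} staged={b.txt, d.txt}
After op 14 (git add f.txt): modified={none} staged={b.txt, d.txt, f.txt}
After op 15 (modify g.txt): modified={g.txt} staged={b.txt, d.txt, f.txt}
After op 16 (git reset b.txt): modified={b.txt, g.txt} staged={d.txt, f.txt}
After op 17 (git add b.txt): modified={g.txt} staged={b.txt, d.txt, f.txt}
After op 18 (git add g.txt): modified={none} staged={b.txt, d.txt, f.txt, g.txt}
After op 19 (modify a.txt): modified={a.txt} staged={b.txt, d.txt, f.txt, g.txt}
After op 20 (git reset f.txt): modified={a.txt, f.txt} staged={b.txt, d.txt, g.txt}
After op 21 (git reset g.txt): modified={a.txt, f.txt, g.txt} staged={b.txt, d.txt}
After op 22 (modify e.txt): modified={a.txt, e.txt, f.txt, g.txt} staged={b.txt, d.txt}
After op 23 (modify c.txt): modified={a.txt, c.txt, e.txt, f.txt, g.txt} staged={b.txt, d.txt}
After op 24 (modify b.txt): modified={a.txt, b.txt, c.txt, e.txt, f.txt, g.txt} staged={b.txt, d.txt}
After op 25 (modify d.txt): modified={a.txt, b.txt, c.txt, d.txt, e.txt, f.txt, g.txt} staged={b.txt, d.txt}
After op 26 (modify c.txt): modified={a.txt, b.txt, c.txt, d.txt, e.txt, f.txt, g.txt} staged={b.txt, d.txt}
After op 27 (git add d.txt): modified={a.txt, b.txt, c.txt, e.txt, f.txt, g.txt} staged={b.txt, d.txt}
After op 28 (git commit): modified={a.txt, b.txt, c.txt, e.txt, f.txt, g.txt} staged={none}
After op 29 (git add c.txt): modified={a.txt, b.txt, e.txt, f.txt, g.txt} staged={c.txt}
After op 30 (git commit): modified={a.txt, b.txt, e.txt, f.txt, g.txt} staged={none}
Final staged set: {none} -> count=0

Answer: 0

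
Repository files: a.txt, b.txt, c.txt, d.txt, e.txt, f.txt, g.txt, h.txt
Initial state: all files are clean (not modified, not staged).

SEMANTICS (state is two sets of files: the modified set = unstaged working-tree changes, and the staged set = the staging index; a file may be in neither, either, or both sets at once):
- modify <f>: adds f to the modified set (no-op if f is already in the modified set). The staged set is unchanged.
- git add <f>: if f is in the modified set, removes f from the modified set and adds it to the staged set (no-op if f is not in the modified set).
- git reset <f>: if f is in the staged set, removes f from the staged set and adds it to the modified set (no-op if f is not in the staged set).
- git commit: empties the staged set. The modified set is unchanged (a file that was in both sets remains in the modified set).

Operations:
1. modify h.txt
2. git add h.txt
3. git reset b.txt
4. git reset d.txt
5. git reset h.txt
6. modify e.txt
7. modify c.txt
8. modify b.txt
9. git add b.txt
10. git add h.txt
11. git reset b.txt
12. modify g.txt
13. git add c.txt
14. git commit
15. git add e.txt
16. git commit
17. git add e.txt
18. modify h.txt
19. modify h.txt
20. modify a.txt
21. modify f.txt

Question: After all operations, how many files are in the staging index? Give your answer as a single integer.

Answer: 0

Derivation:
After op 1 (modify h.txt): modified={h.txt} staged={none}
After op 2 (git add h.txt): modified={none} staged={h.txt}
After op 3 (git reset b.txt): modified={none} staged={h.txt}
After op 4 (git reset d.txt): modified={none} staged={h.txt}
After op 5 (git reset h.txt): modified={h.txt} staged={none}
After op 6 (modify e.txt): modified={e.txt, h.txt} staged={none}
After op 7 (modify c.txt): modified={c.txt, e.txt, h.txt} staged={none}
After op 8 (modify b.txt): modified={b.txt, c.txt, e.txt, h.txt} staged={none}
After op 9 (git add b.txt): modified={c.txt, e.txt, h.txt} staged={b.txt}
After op 10 (git add h.txt): modified={c.txt, e.txt} staged={b.txt, h.txt}
After op 11 (git reset b.txt): modified={b.txt, c.txt, e.txt} staged={h.txt}
After op 12 (modify g.txt): modified={b.txt, c.txt, e.txt, g.txt} staged={h.txt}
After op 13 (git add c.txt): modified={b.txt, e.txt, g.txt} staged={c.txt, h.txt}
After op 14 (git commit): modified={b.txt, e.txt, g.txt} staged={none}
After op 15 (git add e.txt): modified={b.txt, g.txt} staged={e.txt}
After op 16 (git commit): modified={b.txt, g.txt} staged={none}
After op 17 (git add e.txt): modified={b.txt, g.txt} staged={none}
After op 18 (modify h.txt): modified={b.txt, g.txt, h.txt} staged={none}
After op 19 (modify h.txt): modified={b.txt, g.txt, h.txt} staged={none}
After op 20 (modify a.txt): modified={a.txt, b.txt, g.txt, h.txt} staged={none}
After op 21 (modify f.txt): modified={a.txt, b.txt, f.txt, g.txt, h.txt} staged={none}
Final staged set: {none} -> count=0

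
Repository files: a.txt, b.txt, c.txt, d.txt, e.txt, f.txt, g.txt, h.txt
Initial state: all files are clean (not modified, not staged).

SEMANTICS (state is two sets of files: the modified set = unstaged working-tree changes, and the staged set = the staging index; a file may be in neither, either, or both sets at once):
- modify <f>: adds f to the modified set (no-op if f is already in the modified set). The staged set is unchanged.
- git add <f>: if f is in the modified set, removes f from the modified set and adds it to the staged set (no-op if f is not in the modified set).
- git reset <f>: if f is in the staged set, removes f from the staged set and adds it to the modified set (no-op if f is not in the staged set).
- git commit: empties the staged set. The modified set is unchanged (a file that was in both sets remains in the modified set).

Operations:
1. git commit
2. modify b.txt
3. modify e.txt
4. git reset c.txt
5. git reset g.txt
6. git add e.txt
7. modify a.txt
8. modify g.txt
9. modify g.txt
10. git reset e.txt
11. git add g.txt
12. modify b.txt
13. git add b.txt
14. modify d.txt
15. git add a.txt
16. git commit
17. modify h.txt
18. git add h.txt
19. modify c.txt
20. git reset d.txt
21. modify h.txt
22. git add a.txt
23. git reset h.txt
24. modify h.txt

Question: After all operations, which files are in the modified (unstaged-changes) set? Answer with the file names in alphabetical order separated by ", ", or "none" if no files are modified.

After op 1 (git commit): modified={none} staged={none}
After op 2 (modify b.txt): modified={b.txt} staged={none}
After op 3 (modify e.txt): modified={b.txt, e.txt} staged={none}
After op 4 (git reset c.txt): modified={b.txt, e.txt} staged={none}
After op 5 (git reset g.txt): modified={b.txt, e.txt} staged={none}
After op 6 (git add e.txt): modified={b.txt} staged={e.txt}
After op 7 (modify a.txt): modified={a.txt, b.txt} staged={e.txt}
After op 8 (modify g.txt): modified={a.txt, b.txt, g.txt} staged={e.txt}
After op 9 (modify g.txt): modified={a.txt, b.txt, g.txt} staged={e.txt}
After op 10 (git reset e.txt): modified={a.txt, b.txt, e.txt, g.txt} staged={none}
After op 11 (git add g.txt): modified={a.txt, b.txt, e.txt} staged={g.txt}
After op 12 (modify b.txt): modified={a.txt, b.txt, e.txt} staged={g.txt}
After op 13 (git add b.txt): modified={a.txt, e.txt} staged={b.txt, g.txt}
After op 14 (modify d.txt): modified={a.txt, d.txt, e.txt} staged={b.txt, g.txt}
After op 15 (git add a.txt): modified={d.txt, e.txt} staged={a.txt, b.txt, g.txt}
After op 16 (git commit): modified={d.txt, e.txt} staged={none}
After op 17 (modify h.txt): modified={d.txt, e.txt, h.txt} staged={none}
After op 18 (git add h.txt): modified={d.txt, e.txt} staged={h.txt}
After op 19 (modify c.txt): modified={c.txt, d.txt, e.txt} staged={h.txt}
After op 20 (git reset d.txt): modified={c.txt, d.txt, e.txt} staged={h.txt}
After op 21 (modify h.txt): modified={c.txt, d.txt, e.txt, h.txt} staged={h.txt}
After op 22 (git add a.txt): modified={c.txt, d.txt, e.txt, h.txt} staged={h.txt}
After op 23 (git reset h.txt): modified={c.txt, d.txt, e.txt, h.txt} staged={none}
After op 24 (modify h.txt): modified={c.txt, d.txt, e.txt, h.txt} staged={none}

Answer: c.txt, d.txt, e.txt, h.txt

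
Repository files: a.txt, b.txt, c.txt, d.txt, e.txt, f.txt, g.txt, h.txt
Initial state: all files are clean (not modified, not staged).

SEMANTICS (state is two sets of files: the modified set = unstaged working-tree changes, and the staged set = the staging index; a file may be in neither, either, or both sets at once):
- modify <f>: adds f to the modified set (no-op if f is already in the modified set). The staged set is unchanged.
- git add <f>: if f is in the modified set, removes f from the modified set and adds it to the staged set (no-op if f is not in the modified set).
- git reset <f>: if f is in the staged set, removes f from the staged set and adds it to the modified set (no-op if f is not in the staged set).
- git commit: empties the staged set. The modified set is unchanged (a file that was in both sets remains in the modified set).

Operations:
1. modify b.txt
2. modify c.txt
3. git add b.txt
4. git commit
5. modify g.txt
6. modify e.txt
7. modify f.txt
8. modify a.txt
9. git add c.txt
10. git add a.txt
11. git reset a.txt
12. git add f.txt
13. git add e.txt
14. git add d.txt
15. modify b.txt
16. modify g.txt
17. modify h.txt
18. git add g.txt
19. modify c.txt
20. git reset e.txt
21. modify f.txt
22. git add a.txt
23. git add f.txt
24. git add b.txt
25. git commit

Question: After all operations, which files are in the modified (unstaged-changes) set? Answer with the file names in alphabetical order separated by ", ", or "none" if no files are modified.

After op 1 (modify b.txt): modified={b.txt} staged={none}
After op 2 (modify c.txt): modified={b.txt, c.txt} staged={none}
After op 3 (git add b.txt): modified={c.txt} staged={b.txt}
After op 4 (git commit): modified={c.txt} staged={none}
After op 5 (modify g.txt): modified={c.txt, g.txt} staged={none}
After op 6 (modify e.txt): modified={c.txt, e.txt, g.txt} staged={none}
After op 7 (modify f.txt): modified={c.txt, e.txt, f.txt, g.txt} staged={none}
After op 8 (modify a.txt): modified={a.txt, c.txt, e.txt, f.txt, g.txt} staged={none}
After op 9 (git add c.txt): modified={a.txt, e.txt, f.txt, g.txt} staged={c.txt}
After op 10 (git add a.txt): modified={e.txt, f.txt, g.txt} staged={a.txt, c.txt}
After op 11 (git reset a.txt): modified={a.txt, e.txt, f.txt, g.txt} staged={c.txt}
After op 12 (git add f.txt): modified={a.txt, e.txt, g.txt} staged={c.txt, f.txt}
After op 13 (git add e.txt): modified={a.txt, g.txt} staged={c.txt, e.txt, f.txt}
After op 14 (git add d.txt): modified={a.txt, g.txt} staged={c.txt, e.txt, f.txt}
After op 15 (modify b.txt): modified={a.txt, b.txt, g.txt} staged={c.txt, e.txt, f.txt}
After op 16 (modify g.txt): modified={a.txt, b.txt, g.txt} staged={c.txt, e.txt, f.txt}
After op 17 (modify h.txt): modified={a.txt, b.txt, g.txt, h.txt} staged={c.txt, e.txt, f.txt}
After op 18 (git add g.txt): modified={a.txt, b.txt, h.txt} staged={c.txt, e.txt, f.txt, g.txt}
After op 19 (modify c.txt): modified={a.txt, b.txt, c.txt, h.txt} staged={c.txt, e.txt, f.txt, g.txt}
After op 20 (git reset e.txt): modified={a.txt, b.txt, c.txt, e.txt, h.txt} staged={c.txt, f.txt, g.txt}
After op 21 (modify f.txt): modified={a.txt, b.txt, c.txt, e.txt, f.txt, h.txt} staged={c.txt, f.txt, g.txt}
After op 22 (git add a.txt): modified={b.txt, c.txt, e.txt, f.txt, h.txt} staged={a.txt, c.txt, f.txt, g.txt}
After op 23 (git add f.txt): modified={b.txt, c.txt, e.txt, h.txt} staged={a.txt, c.txt, f.txt, g.txt}
After op 24 (git add b.txt): modified={c.txt, e.txt, h.txt} staged={a.txt, b.txt, c.txt, f.txt, g.txt}
After op 25 (git commit): modified={c.txt, e.txt, h.txt} staged={none}

Answer: c.txt, e.txt, h.txt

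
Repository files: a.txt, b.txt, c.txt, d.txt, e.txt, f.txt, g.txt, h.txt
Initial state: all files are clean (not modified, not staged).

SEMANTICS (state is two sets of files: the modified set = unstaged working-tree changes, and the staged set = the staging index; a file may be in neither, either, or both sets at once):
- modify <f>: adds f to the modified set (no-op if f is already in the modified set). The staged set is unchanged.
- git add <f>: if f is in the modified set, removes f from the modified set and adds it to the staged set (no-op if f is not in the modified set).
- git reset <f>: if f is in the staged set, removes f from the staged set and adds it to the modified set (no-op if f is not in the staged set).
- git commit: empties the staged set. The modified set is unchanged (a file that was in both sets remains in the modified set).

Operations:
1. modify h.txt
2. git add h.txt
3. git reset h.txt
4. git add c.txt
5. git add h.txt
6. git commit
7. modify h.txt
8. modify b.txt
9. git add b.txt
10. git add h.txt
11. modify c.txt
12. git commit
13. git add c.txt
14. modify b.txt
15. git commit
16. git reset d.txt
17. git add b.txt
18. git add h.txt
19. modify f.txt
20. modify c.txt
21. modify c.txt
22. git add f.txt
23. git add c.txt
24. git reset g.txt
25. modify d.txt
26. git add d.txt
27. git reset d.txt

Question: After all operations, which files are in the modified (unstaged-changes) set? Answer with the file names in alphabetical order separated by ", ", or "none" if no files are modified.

Answer: d.txt

Derivation:
After op 1 (modify h.txt): modified={h.txt} staged={none}
After op 2 (git add h.txt): modified={none} staged={h.txt}
After op 3 (git reset h.txt): modified={h.txt} staged={none}
After op 4 (git add c.txt): modified={h.txt} staged={none}
After op 5 (git add h.txt): modified={none} staged={h.txt}
After op 6 (git commit): modified={none} staged={none}
After op 7 (modify h.txt): modified={h.txt} staged={none}
After op 8 (modify b.txt): modified={b.txt, h.txt} staged={none}
After op 9 (git add b.txt): modified={h.txt} staged={b.txt}
After op 10 (git add h.txt): modified={none} staged={b.txt, h.txt}
After op 11 (modify c.txt): modified={c.txt} staged={b.txt, h.txt}
After op 12 (git commit): modified={c.txt} staged={none}
After op 13 (git add c.txt): modified={none} staged={c.txt}
After op 14 (modify b.txt): modified={b.txt} staged={c.txt}
After op 15 (git commit): modified={b.txt} staged={none}
After op 16 (git reset d.txt): modified={b.txt} staged={none}
After op 17 (git add b.txt): modified={none} staged={b.txt}
After op 18 (git add h.txt): modified={none} staged={b.txt}
After op 19 (modify f.txt): modified={f.txt} staged={b.txt}
After op 20 (modify c.txt): modified={c.txt, f.txt} staged={b.txt}
After op 21 (modify c.txt): modified={c.txt, f.txt} staged={b.txt}
After op 22 (git add f.txt): modified={c.txt} staged={b.txt, f.txt}
After op 23 (git add c.txt): modified={none} staged={b.txt, c.txt, f.txt}
After op 24 (git reset g.txt): modified={none} staged={b.txt, c.txt, f.txt}
After op 25 (modify d.txt): modified={d.txt} staged={b.txt, c.txt, f.txt}
After op 26 (git add d.txt): modified={none} staged={b.txt, c.txt, d.txt, f.txt}
After op 27 (git reset d.txt): modified={d.txt} staged={b.txt, c.txt, f.txt}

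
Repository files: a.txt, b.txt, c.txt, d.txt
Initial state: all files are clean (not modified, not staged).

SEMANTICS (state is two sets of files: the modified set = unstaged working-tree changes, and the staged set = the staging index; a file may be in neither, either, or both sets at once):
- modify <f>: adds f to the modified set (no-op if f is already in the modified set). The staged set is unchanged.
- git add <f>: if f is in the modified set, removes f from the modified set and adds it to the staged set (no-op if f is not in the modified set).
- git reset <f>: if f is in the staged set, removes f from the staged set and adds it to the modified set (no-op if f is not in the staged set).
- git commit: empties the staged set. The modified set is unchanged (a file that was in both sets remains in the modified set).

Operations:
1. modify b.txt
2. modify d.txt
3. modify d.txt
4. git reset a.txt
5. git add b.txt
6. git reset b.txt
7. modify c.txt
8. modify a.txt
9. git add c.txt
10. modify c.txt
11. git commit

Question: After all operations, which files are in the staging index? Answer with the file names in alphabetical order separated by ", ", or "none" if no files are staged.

Answer: none

Derivation:
After op 1 (modify b.txt): modified={b.txt} staged={none}
After op 2 (modify d.txt): modified={b.txt, d.txt} staged={none}
After op 3 (modify d.txt): modified={b.txt, d.txt} staged={none}
After op 4 (git reset a.txt): modified={b.txt, d.txt} staged={none}
After op 5 (git add b.txt): modified={d.txt} staged={b.txt}
After op 6 (git reset b.txt): modified={b.txt, d.txt} staged={none}
After op 7 (modify c.txt): modified={b.txt, c.txt, d.txt} staged={none}
After op 8 (modify a.txt): modified={a.txt, b.txt, c.txt, d.txt} staged={none}
After op 9 (git add c.txt): modified={a.txt, b.txt, d.txt} staged={c.txt}
After op 10 (modify c.txt): modified={a.txt, b.txt, c.txt, d.txt} staged={c.txt}
After op 11 (git commit): modified={a.txt, b.txt, c.txt, d.txt} staged={none}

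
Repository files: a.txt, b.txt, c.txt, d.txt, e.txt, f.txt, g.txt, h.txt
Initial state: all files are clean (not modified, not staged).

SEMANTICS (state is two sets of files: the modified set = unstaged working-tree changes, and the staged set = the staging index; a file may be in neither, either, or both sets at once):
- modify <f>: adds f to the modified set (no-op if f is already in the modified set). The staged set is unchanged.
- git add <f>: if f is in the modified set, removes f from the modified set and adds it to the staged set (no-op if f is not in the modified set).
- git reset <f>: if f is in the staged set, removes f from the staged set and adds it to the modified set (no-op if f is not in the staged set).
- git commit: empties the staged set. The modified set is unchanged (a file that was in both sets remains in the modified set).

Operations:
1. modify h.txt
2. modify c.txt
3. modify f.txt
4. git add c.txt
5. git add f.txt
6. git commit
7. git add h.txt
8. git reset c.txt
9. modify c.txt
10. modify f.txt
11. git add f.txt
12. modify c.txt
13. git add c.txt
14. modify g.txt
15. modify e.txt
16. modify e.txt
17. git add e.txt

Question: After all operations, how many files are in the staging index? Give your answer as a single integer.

Answer: 4

Derivation:
After op 1 (modify h.txt): modified={h.txt} staged={none}
After op 2 (modify c.txt): modified={c.txt, h.txt} staged={none}
After op 3 (modify f.txt): modified={c.txt, f.txt, h.txt} staged={none}
After op 4 (git add c.txt): modified={f.txt, h.txt} staged={c.txt}
After op 5 (git add f.txt): modified={h.txt} staged={c.txt, f.txt}
After op 6 (git commit): modified={h.txt} staged={none}
After op 7 (git add h.txt): modified={none} staged={h.txt}
After op 8 (git reset c.txt): modified={none} staged={h.txt}
After op 9 (modify c.txt): modified={c.txt} staged={h.txt}
After op 10 (modify f.txt): modified={c.txt, f.txt} staged={h.txt}
After op 11 (git add f.txt): modified={c.txt} staged={f.txt, h.txt}
After op 12 (modify c.txt): modified={c.txt} staged={f.txt, h.txt}
After op 13 (git add c.txt): modified={none} staged={c.txt, f.txt, h.txt}
After op 14 (modify g.txt): modified={g.txt} staged={c.txt, f.txt, h.txt}
After op 15 (modify e.txt): modified={e.txt, g.txt} staged={c.txt, f.txt, h.txt}
After op 16 (modify e.txt): modified={e.txt, g.txt} staged={c.txt, f.txt, h.txt}
After op 17 (git add e.txt): modified={g.txt} staged={c.txt, e.txt, f.txt, h.txt}
Final staged set: {c.txt, e.txt, f.txt, h.txt} -> count=4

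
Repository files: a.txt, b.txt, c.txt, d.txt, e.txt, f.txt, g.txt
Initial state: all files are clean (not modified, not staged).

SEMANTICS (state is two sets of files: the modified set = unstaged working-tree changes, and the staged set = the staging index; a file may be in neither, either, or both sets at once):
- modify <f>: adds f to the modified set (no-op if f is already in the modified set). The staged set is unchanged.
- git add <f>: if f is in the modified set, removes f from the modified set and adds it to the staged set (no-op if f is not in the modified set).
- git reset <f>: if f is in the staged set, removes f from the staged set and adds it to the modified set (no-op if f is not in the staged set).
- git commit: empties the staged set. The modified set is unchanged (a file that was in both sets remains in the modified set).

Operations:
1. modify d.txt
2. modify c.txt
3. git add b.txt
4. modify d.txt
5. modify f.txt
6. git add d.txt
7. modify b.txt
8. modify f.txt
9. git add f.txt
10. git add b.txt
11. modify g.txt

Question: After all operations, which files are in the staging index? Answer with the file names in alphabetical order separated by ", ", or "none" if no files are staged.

Answer: b.txt, d.txt, f.txt

Derivation:
After op 1 (modify d.txt): modified={d.txt} staged={none}
After op 2 (modify c.txt): modified={c.txt, d.txt} staged={none}
After op 3 (git add b.txt): modified={c.txt, d.txt} staged={none}
After op 4 (modify d.txt): modified={c.txt, d.txt} staged={none}
After op 5 (modify f.txt): modified={c.txt, d.txt, f.txt} staged={none}
After op 6 (git add d.txt): modified={c.txt, f.txt} staged={d.txt}
After op 7 (modify b.txt): modified={b.txt, c.txt, f.txt} staged={d.txt}
After op 8 (modify f.txt): modified={b.txt, c.txt, f.txt} staged={d.txt}
After op 9 (git add f.txt): modified={b.txt, c.txt} staged={d.txt, f.txt}
After op 10 (git add b.txt): modified={c.txt} staged={b.txt, d.txt, f.txt}
After op 11 (modify g.txt): modified={c.txt, g.txt} staged={b.txt, d.txt, f.txt}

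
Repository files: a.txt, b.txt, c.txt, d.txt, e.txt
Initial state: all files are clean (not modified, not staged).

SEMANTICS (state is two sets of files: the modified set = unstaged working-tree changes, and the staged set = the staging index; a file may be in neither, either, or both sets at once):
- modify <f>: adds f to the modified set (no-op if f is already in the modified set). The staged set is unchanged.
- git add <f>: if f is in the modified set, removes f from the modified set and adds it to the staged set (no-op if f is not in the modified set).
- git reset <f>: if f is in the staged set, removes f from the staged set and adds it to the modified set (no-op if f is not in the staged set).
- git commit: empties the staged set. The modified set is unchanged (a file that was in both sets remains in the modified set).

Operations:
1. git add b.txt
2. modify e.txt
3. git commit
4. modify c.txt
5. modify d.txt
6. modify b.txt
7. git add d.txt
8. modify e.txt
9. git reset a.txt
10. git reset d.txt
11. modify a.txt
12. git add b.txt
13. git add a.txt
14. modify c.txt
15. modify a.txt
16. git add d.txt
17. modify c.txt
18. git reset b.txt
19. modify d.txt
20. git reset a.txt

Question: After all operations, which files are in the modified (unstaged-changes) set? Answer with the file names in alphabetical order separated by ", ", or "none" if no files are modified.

Answer: a.txt, b.txt, c.txt, d.txt, e.txt

Derivation:
After op 1 (git add b.txt): modified={none} staged={none}
After op 2 (modify e.txt): modified={e.txt} staged={none}
After op 3 (git commit): modified={e.txt} staged={none}
After op 4 (modify c.txt): modified={c.txt, e.txt} staged={none}
After op 5 (modify d.txt): modified={c.txt, d.txt, e.txt} staged={none}
After op 6 (modify b.txt): modified={b.txt, c.txt, d.txt, e.txt} staged={none}
After op 7 (git add d.txt): modified={b.txt, c.txt, e.txt} staged={d.txt}
After op 8 (modify e.txt): modified={b.txt, c.txt, e.txt} staged={d.txt}
After op 9 (git reset a.txt): modified={b.txt, c.txt, e.txt} staged={d.txt}
After op 10 (git reset d.txt): modified={b.txt, c.txt, d.txt, e.txt} staged={none}
After op 11 (modify a.txt): modified={a.txt, b.txt, c.txt, d.txt, e.txt} staged={none}
After op 12 (git add b.txt): modified={a.txt, c.txt, d.txt, e.txt} staged={b.txt}
After op 13 (git add a.txt): modified={c.txt, d.txt, e.txt} staged={a.txt, b.txt}
After op 14 (modify c.txt): modified={c.txt, d.txt, e.txt} staged={a.txt, b.txt}
After op 15 (modify a.txt): modified={a.txt, c.txt, d.txt, e.txt} staged={a.txt, b.txt}
After op 16 (git add d.txt): modified={a.txt, c.txt, e.txt} staged={a.txt, b.txt, d.txt}
After op 17 (modify c.txt): modified={a.txt, c.txt, e.txt} staged={a.txt, b.txt, d.txt}
After op 18 (git reset b.txt): modified={a.txt, b.txt, c.txt, e.txt} staged={a.txt, d.txt}
After op 19 (modify d.txt): modified={a.txt, b.txt, c.txt, d.txt, e.txt} staged={a.txt, d.txt}
After op 20 (git reset a.txt): modified={a.txt, b.txt, c.txt, d.txt, e.txt} staged={d.txt}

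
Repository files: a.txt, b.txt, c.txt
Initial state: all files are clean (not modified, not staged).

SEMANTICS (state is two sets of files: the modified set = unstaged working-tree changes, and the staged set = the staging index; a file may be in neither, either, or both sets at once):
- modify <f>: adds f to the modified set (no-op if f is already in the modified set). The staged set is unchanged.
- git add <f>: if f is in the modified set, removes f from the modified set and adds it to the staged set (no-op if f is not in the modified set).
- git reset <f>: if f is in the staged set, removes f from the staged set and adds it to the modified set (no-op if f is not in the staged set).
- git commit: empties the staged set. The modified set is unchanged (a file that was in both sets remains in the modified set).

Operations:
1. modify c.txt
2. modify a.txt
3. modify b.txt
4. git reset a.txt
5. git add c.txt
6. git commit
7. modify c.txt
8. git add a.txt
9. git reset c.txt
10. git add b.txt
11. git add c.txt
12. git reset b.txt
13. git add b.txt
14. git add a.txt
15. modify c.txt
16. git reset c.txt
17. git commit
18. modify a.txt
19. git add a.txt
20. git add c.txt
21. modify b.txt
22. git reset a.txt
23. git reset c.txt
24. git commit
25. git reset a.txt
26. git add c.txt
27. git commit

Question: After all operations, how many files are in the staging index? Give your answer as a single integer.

After op 1 (modify c.txt): modified={c.txt} staged={none}
After op 2 (modify a.txt): modified={a.txt, c.txt} staged={none}
After op 3 (modify b.txt): modified={a.txt, b.txt, c.txt} staged={none}
After op 4 (git reset a.txt): modified={a.txt, b.txt, c.txt} staged={none}
After op 5 (git add c.txt): modified={a.txt, b.txt} staged={c.txt}
After op 6 (git commit): modified={a.txt, b.txt} staged={none}
After op 7 (modify c.txt): modified={a.txt, b.txt, c.txt} staged={none}
After op 8 (git add a.txt): modified={b.txt, c.txt} staged={a.txt}
After op 9 (git reset c.txt): modified={b.txt, c.txt} staged={a.txt}
After op 10 (git add b.txt): modified={c.txt} staged={a.txt, b.txt}
After op 11 (git add c.txt): modified={none} staged={a.txt, b.txt, c.txt}
After op 12 (git reset b.txt): modified={b.txt} staged={a.txt, c.txt}
After op 13 (git add b.txt): modified={none} staged={a.txt, b.txt, c.txt}
After op 14 (git add a.txt): modified={none} staged={a.txt, b.txt, c.txt}
After op 15 (modify c.txt): modified={c.txt} staged={a.txt, b.txt, c.txt}
After op 16 (git reset c.txt): modified={c.txt} staged={a.txt, b.txt}
After op 17 (git commit): modified={c.txt} staged={none}
After op 18 (modify a.txt): modified={a.txt, c.txt} staged={none}
After op 19 (git add a.txt): modified={c.txt} staged={a.txt}
After op 20 (git add c.txt): modified={none} staged={a.txt, c.txt}
After op 21 (modify b.txt): modified={b.txt} staged={a.txt, c.txt}
After op 22 (git reset a.txt): modified={a.txt, b.txt} staged={c.txt}
After op 23 (git reset c.txt): modified={a.txt, b.txt, c.txt} staged={none}
After op 24 (git commit): modified={a.txt, b.txt, c.txt} staged={none}
After op 25 (git reset a.txt): modified={a.txt, b.txt, c.txt} staged={none}
After op 26 (git add c.txt): modified={a.txt, b.txt} staged={c.txt}
After op 27 (git commit): modified={a.txt, b.txt} staged={none}
Final staged set: {none} -> count=0

Answer: 0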